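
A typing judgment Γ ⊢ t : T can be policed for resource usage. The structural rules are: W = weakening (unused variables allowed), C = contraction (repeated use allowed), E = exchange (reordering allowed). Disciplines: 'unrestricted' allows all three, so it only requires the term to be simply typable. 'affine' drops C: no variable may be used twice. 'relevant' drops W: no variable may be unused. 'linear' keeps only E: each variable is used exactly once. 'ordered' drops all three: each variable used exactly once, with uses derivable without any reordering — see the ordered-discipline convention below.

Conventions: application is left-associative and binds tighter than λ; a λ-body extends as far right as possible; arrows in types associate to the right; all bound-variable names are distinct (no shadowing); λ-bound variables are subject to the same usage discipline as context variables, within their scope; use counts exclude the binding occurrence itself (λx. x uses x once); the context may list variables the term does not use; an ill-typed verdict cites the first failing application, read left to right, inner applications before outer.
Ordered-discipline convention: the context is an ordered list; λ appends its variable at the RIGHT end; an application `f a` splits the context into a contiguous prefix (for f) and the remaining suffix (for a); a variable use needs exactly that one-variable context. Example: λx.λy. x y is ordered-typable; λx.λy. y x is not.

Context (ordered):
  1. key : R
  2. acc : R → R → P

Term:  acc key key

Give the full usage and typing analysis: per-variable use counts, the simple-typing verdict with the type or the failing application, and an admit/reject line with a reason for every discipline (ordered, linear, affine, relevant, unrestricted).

usage: key=2; acc=1
uses in reading order: acc, key, key
typing: well-typed at P
ordered ✗ (uses contraction: key ×2)
linear ✗ (uses contraction: key ×2)
affine ✗ (uses contraction: key ×2)
relevant ✓ (every one of key, acc appears)
unrestricted ✓ (type-checks (P) and nothing is barred)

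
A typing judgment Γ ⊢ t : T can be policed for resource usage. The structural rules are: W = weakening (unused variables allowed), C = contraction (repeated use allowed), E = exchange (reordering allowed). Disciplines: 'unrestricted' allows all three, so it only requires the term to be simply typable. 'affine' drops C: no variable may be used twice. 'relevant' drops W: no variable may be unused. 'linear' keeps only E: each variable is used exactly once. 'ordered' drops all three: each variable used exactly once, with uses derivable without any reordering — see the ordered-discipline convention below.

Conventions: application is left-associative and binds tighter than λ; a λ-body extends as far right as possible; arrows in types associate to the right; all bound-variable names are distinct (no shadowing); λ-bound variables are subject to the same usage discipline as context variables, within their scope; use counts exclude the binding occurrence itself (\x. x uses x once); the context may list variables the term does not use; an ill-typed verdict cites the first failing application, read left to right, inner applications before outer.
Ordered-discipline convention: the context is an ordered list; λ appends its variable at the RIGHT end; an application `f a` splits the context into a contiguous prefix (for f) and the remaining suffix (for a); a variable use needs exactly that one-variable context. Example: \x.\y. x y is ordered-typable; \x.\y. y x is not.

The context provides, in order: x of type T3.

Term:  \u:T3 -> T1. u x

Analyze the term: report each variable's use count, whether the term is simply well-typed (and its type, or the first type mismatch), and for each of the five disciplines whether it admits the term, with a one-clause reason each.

usage: x ×1, u (bound) ×1
use order (left to right): u, x
typing: the term checks, with type (T3 -> T1) -> T1
ordered ✗ (no contiguous prefix/suffix split fits u, x)
linear ✓ (each of x, u used exactly once)
affine ✓ (none of x, u used more than once)
relevant ✓ (x, u: all used, weakening unneeded)
unrestricted ✓ (well-typed at (T3 -> T1) -> T1; no restrictions here)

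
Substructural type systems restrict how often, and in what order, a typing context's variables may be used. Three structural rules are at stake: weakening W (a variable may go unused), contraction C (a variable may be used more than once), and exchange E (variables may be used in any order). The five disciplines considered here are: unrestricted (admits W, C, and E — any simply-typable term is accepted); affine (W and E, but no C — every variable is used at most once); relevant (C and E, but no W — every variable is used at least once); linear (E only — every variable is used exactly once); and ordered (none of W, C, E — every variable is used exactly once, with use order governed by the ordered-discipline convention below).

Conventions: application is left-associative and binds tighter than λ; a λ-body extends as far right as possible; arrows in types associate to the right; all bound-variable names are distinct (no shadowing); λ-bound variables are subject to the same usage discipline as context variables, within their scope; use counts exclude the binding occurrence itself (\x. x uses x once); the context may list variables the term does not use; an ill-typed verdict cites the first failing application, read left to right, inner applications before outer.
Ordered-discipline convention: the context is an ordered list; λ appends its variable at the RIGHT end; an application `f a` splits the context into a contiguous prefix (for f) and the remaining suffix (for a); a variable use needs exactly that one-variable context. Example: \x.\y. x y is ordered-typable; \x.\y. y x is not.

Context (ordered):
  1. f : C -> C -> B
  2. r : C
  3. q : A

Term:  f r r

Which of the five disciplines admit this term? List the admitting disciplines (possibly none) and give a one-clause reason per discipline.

admitting disciplines: unrestricted
counts: f=1, r=2, q=0
uses in reading order: f, r, r
typing: well-typed — term : B
ordered: ✗, needs contraction — r ×2; needs weakening: q unused
linear: ✗, needs contraction — r ×2; needs weakening: q unused
affine: ✗, needs contraction — r ×2
relevant: ✗, needs weakening: q unused
unrestricted: ✓, type-checks (B) and nothing is barred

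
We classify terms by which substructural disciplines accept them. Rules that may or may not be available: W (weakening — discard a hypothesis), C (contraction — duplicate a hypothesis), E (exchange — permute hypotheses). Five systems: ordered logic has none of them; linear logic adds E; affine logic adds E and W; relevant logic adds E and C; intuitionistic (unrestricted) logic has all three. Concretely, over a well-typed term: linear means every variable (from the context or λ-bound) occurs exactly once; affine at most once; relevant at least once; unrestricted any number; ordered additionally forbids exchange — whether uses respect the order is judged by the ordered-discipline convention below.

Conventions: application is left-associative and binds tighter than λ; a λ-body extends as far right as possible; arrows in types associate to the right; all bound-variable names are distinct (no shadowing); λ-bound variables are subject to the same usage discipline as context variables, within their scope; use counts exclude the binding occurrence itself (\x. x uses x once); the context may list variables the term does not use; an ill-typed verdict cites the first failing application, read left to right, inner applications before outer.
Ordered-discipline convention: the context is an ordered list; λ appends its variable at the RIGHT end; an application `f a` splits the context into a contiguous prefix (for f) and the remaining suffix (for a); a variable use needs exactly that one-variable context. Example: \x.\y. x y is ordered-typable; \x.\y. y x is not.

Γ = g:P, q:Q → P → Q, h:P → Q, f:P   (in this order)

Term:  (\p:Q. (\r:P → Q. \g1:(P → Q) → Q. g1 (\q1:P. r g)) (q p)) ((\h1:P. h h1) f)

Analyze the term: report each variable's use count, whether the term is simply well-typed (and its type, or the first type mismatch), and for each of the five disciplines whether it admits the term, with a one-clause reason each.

usage: g ×1; q ×1; h ×1; f ×1; p [bound] ×1; r [bound] ×1; g1 [bound] ×1; q1 [bound] ×0; h1 [bound] ×1
use order (left to right): g1, r, g, q, p, h, h1, f
typing: the term checks, with type ((P → Q) → Q) → Q
ordered: ✗, q1 never used (weakening)
linear: ✗, q1 never used (weakening)
affine: ✓, g, q, h, f, p, r, g1, q1, h1: no repeats, contraction unneeded
relevant: ✗, q1 never used (weakening)
unrestricted: ✓, well-typed at ((P → Q) → Q) → Q; no restrictions here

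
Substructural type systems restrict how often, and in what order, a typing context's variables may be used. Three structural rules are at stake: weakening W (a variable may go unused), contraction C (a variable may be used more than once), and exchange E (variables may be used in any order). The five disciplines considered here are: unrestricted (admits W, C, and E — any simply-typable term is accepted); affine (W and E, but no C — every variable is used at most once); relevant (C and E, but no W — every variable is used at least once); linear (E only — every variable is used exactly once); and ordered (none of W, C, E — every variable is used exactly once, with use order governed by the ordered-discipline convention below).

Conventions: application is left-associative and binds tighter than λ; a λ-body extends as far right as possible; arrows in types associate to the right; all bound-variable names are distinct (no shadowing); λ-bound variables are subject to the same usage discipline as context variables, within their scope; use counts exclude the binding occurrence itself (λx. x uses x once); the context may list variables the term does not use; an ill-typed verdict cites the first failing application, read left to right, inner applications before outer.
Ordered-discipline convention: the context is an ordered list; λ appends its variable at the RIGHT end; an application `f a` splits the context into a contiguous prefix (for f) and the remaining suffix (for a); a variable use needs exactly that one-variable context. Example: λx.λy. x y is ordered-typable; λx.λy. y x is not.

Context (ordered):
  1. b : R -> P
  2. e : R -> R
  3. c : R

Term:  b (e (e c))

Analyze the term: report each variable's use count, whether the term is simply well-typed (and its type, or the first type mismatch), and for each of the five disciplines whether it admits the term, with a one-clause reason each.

use counts: b ×1, e ×2, c ×1
order of uses: b, e, e, c
typing: well-typed — term : P
ordered ✗ (e ×2 used more than once (contraction))
linear ✗ (e ×2 used more than once (contraction))
affine ✗ (e ×2 used more than once (contraction))
relevant ✓ (none of b, e, c goes unused)
unrestricted ✓ (type-checks (P) and nothing is barred)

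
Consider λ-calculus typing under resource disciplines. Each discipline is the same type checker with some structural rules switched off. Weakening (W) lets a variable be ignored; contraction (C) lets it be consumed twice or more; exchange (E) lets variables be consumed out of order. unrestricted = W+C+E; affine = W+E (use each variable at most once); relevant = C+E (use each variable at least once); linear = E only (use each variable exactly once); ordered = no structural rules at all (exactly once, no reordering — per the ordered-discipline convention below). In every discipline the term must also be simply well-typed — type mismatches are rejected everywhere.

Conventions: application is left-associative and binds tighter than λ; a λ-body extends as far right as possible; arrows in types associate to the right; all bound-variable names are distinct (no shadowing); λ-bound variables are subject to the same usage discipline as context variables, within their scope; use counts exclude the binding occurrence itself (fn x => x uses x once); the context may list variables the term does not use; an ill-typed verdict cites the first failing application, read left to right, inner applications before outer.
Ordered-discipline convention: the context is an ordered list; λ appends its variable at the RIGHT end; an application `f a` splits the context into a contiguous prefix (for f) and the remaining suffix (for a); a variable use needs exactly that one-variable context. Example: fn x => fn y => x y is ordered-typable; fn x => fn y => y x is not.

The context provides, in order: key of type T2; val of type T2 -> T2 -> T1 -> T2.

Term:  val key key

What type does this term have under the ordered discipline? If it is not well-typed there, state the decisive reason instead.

not well-typed under ordered — repeated use of key ×2
counts: key: 2, val: 1
left-to-right use order: val, key, key
typing: well-typed at T1 -> T2
per-discipline verdicts: ordered ✗; linear ✗; affine ✗; relevant ✓; unrestricted ✓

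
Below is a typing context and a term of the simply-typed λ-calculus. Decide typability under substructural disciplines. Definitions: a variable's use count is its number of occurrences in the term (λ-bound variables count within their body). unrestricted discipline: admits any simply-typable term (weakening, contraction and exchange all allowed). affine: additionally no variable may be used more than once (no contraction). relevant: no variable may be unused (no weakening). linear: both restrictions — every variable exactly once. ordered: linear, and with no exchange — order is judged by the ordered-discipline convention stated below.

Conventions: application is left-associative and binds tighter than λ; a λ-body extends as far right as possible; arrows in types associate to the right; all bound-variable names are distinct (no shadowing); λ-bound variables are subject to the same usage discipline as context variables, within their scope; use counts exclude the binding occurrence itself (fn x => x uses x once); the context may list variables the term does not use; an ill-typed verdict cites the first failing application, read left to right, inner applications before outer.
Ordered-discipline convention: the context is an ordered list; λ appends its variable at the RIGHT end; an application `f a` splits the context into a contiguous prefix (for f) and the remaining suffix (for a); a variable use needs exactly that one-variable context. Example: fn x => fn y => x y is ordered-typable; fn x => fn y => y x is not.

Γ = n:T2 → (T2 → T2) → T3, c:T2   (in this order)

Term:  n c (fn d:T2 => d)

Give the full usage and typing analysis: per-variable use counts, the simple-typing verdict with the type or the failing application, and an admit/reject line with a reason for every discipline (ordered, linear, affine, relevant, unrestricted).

counts: n: 1; c: 1; d (bound): 1
left-to-right use order: n, c, d
typing: the term checks, with type T3
ordered: ✓ — n, c, d: once each, no exchange needed
linear: ✓ — n, c, d: one use apiece
affine: ✓ — none of n, c, d used more than once
relevant: ✓ — none of n, c, d goes unused
unrestricted: ✓ — simply typable at T3; W, C, E all held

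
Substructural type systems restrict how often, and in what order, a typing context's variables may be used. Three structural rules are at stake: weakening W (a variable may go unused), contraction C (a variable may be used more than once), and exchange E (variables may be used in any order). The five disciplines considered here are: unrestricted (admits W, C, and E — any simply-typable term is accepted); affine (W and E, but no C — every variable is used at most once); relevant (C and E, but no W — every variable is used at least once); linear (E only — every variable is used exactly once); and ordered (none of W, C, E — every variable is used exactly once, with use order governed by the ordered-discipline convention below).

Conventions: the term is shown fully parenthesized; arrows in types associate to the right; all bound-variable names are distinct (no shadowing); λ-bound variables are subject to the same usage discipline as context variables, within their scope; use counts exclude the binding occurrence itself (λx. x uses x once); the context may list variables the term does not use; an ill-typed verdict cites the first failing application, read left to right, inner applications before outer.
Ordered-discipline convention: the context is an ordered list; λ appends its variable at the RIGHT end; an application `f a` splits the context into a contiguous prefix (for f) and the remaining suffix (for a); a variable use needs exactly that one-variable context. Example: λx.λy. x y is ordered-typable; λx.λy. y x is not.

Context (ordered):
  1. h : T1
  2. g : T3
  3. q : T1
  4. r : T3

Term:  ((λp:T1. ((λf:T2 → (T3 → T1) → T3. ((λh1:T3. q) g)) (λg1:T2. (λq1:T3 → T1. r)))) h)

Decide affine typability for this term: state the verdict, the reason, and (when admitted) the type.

yes — no duplicate uses among h, g, q, r, p, f, h1, g1, q1; term : T1
use counts: h=1; g=1; q=1; r=1; p (bound)=0; f (bound)=0; h1 (bound)=0; g1 (bound)=0; q1 (bound)=0
left-to-right use order: q, g, r, h
typing: well-typed — term : T1
per-discipline verdicts: ordered ✗ · linear ✗ · affine ✓ · relevant ✗ · unrestricted ✓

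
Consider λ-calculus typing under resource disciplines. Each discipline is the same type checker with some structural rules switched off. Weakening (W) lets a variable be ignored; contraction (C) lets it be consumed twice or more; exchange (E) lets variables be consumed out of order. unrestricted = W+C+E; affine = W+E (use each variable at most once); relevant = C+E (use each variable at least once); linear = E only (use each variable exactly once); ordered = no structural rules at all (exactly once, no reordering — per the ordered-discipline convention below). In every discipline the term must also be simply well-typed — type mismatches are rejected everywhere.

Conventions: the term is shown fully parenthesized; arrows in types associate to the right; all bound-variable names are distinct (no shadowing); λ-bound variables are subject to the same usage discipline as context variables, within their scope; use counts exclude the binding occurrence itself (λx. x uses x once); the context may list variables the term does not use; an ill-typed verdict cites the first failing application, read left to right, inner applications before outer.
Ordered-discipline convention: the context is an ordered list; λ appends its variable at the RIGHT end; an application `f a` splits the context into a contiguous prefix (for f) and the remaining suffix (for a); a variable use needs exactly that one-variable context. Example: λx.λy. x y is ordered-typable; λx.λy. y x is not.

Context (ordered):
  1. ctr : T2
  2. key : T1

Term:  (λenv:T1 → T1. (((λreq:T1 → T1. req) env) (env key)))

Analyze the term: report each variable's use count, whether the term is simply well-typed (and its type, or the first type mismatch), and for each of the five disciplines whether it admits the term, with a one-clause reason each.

counts: ctr=0; key=1; env [bound]=2; req [bound]=1
uses in reading order: req, env, env, key
typing: well-typed at (T1 → T1) → T1
ordered: ✗, env ×2 used more than once (contraction); ctr never used (weakening)
linear: ✗, env ×2 used more than once (contraction); ctr never used (weakening)
affine: ✗, env ×2 used more than once (contraction)
relevant: ✗, ctr never used (weakening)
unrestricted: ✓, simply typable at (T1 → T1) → T1; W, C, E all held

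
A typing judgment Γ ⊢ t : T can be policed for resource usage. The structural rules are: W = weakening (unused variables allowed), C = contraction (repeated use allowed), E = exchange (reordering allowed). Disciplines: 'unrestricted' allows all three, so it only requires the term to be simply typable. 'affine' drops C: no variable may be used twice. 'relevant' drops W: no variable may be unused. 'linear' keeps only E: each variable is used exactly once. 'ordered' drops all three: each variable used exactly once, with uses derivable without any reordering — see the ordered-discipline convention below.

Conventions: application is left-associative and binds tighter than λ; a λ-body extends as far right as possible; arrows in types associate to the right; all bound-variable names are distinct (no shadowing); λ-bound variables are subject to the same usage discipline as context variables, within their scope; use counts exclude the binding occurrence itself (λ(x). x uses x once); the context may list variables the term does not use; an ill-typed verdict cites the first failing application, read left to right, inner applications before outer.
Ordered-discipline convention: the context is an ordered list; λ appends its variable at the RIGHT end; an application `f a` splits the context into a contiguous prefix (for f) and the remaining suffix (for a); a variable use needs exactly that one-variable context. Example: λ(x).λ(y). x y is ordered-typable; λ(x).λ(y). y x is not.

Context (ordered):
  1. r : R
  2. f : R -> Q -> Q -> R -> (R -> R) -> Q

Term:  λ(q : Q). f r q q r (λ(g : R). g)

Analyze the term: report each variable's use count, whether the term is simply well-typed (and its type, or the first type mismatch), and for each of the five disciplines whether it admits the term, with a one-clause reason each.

use counts: r=2; f=1; q (λ-bound)=2; g (λ-bound)=1
left-to-right use order: f, r, q, q, r, g
typing: the term checks, with type Q -> Q
ordered: ✗ — r ×2, q ×2 used more than once (contraction)
linear: ✗ — r ×2, q ×2 used more than once (contraction)
affine: ✗ — r ×2, q ×2 used more than once (contraction)
relevant: ✓ — at least one use each (r, f, q, g)
unrestricted: ✓ — typability at Q -> Q is all that's needed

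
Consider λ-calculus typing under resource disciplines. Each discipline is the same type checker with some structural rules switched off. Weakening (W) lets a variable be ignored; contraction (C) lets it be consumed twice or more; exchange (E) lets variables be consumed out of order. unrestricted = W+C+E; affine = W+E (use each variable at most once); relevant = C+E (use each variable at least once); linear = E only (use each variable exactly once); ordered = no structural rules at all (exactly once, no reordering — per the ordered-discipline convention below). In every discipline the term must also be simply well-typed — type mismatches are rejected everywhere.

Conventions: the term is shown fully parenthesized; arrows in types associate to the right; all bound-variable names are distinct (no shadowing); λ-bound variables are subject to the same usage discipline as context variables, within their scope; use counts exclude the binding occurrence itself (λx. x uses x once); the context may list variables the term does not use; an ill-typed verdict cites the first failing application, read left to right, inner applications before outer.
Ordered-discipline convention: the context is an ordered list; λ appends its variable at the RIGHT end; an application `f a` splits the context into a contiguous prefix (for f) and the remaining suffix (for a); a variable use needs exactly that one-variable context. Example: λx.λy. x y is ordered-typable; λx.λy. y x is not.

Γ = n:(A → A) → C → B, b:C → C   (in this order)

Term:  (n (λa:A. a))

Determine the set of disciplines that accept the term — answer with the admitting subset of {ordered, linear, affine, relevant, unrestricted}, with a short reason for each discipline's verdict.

accepted by: affine, unrestricted
use counts: n=1; b=0; a [bound]=1
left-to-right use order: n, a
typing: well-typed at C → B
ordered: ✗ — needs weakening: b unused
linear: ✗ — needs weakening: b unused
affine: ✓ — n, b, a: no repeats, contraction unneeded
relevant: ✗ — needs weakening: b unused
unrestricted: ✓ — typability at C → B is all that's needed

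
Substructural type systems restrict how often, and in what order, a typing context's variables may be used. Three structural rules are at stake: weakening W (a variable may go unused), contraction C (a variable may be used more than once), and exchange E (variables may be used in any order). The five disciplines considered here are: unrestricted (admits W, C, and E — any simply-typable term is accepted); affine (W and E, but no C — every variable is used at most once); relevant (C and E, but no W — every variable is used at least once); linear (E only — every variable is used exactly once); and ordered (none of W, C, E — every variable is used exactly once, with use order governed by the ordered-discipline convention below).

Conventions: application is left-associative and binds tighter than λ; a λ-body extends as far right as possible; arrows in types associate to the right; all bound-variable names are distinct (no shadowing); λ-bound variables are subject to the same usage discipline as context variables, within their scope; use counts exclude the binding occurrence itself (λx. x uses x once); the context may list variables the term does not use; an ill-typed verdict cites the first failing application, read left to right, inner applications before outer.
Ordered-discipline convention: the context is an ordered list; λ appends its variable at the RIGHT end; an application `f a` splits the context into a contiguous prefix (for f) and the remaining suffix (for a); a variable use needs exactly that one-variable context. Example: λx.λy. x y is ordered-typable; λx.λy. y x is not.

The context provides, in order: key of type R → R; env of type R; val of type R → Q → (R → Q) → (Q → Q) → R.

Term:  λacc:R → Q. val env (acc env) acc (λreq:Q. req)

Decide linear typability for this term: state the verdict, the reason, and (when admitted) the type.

no — repeated use of env ×2, acc ×2; key left unused
use counts: key: 0; env: 2; val: 1; acc (bound): 2; req (bound): 1
order of uses: val, env, acc, env, acc, req
typing: ✓ — (R → Q) → R
all disciplines: ordered ✗, linear ✗, affine ✗, relevant ✗, unrestricted ✓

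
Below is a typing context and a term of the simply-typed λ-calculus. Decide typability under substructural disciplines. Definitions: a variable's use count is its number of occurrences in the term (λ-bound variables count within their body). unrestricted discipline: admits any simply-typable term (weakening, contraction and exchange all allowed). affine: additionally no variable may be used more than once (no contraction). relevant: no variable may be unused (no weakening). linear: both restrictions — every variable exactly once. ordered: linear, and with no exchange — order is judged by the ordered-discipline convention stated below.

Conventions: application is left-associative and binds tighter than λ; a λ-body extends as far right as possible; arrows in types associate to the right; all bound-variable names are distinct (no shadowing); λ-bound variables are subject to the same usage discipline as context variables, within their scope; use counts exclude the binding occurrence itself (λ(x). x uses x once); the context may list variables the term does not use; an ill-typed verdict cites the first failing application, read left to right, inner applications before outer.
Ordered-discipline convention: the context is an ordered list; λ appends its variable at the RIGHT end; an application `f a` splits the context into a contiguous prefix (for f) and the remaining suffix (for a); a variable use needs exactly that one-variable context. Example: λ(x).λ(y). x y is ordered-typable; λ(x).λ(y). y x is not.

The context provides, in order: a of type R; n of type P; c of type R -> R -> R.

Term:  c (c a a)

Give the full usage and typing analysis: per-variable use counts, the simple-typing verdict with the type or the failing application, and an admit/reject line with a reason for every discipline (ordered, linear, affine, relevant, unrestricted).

variable uses: a=2; n=0; c=2
use order (left to right): c, c, a, a
typing: well-typed at R -> R
ordered: ✗, a ×2, c ×2 used more than once (contraction); n never used (weakening)
linear: ✗, a ×2, c ×2 used more than once (contraction); n never used (weakening)
affine: ✗, a ×2, c ×2 used more than once (contraction)
relevant: ✗, n never used (weakening)
unrestricted: ✓, typability at R -> R is all that's needed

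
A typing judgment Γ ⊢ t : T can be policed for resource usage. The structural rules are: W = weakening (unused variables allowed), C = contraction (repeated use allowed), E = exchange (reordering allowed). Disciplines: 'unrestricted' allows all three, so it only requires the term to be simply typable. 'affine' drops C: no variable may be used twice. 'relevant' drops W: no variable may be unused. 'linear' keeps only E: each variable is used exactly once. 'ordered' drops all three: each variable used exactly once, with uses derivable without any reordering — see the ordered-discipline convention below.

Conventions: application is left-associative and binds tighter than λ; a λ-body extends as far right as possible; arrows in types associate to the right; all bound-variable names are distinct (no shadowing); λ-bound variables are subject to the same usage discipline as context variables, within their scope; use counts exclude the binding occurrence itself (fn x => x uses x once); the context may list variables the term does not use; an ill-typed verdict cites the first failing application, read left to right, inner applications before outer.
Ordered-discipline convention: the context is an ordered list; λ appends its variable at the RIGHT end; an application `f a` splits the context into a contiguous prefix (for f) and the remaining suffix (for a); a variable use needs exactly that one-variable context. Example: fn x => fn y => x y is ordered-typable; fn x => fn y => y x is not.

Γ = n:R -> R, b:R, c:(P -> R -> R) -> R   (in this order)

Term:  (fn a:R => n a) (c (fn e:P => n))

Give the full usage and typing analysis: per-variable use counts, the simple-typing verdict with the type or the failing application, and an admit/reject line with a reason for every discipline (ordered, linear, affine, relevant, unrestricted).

counts: n ×2; b ×0; c ×1; a (λ-bound) ×1; e (λ-bound) ×0
use order (left to right): n, a, c, n
typing: the term checks, with type R
ordered: ✗ — needs contraction — n ×2; unused: b, e — weakening required
linear: ✗ — needs contraction — n ×2; unused: b, e — weakening required
affine: ✗ — needs contraction — n ×2
relevant: ✗ — unused: b, e — weakening required
unrestricted: ✓ — well-typed at R; no restrictions here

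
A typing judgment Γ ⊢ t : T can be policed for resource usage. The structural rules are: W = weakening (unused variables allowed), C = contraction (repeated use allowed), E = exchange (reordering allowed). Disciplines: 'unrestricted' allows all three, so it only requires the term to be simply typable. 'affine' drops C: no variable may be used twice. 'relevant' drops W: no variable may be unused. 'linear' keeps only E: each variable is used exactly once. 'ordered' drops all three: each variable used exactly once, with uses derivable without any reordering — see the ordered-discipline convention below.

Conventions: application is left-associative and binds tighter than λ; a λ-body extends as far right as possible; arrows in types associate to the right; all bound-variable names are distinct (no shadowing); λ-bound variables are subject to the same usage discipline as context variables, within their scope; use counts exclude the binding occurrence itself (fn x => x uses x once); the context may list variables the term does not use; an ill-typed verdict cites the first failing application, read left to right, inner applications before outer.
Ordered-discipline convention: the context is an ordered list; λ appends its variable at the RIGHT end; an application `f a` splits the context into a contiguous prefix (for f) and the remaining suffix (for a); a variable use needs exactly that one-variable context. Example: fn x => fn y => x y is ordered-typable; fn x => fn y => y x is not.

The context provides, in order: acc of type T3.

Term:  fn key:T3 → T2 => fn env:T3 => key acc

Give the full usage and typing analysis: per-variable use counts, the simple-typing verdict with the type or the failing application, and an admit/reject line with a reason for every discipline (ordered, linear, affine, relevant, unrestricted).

variable uses: acc ×1, key (λ-bound) ×1, env (λ-bound) ×0
left-to-right use order: key, acc
typing: the term checks, with type (T3 → T2) → T3 → T2
ordered: ✗, env never used (weakening)
linear: ✗, env never used (weakening)
affine: ✓, none of acc, key, env used more than once
relevant: ✗, env never used (weakening)
unrestricted: ✓, simply typable at (T3 → T2) → T3 → T2; W, C, E all held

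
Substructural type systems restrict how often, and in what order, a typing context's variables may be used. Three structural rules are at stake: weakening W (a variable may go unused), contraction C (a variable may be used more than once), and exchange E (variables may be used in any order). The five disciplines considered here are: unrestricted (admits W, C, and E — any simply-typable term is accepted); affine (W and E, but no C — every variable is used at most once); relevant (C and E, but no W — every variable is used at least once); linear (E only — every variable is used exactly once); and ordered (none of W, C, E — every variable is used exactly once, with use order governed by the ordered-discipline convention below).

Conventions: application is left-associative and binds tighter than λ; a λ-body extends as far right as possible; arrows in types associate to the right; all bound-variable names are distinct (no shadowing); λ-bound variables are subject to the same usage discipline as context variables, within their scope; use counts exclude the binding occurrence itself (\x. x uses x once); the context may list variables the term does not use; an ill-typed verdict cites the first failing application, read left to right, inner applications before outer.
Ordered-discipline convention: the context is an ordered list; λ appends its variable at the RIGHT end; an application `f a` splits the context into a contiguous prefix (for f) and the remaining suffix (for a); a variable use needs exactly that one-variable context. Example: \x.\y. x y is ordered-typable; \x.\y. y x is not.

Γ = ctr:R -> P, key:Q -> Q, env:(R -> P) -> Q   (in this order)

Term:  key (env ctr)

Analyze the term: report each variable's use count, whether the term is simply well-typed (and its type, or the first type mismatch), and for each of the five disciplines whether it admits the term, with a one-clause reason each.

counts: ctr ×1; key ×1; env ×1
uses in reading order: key, env, ctr
typing: well-typed at Q
ordered: ✗, no contiguous prefix/suffix split fits key, env, ctr
linear: ✓, exactly-once usage across ctr, key, env
affine: ✓, at most one use each (ctr, key, env)
relevant: ✓, ctr, key, env: all used, weakening unneeded
unrestricted: ✓, typability at Q is all that's needed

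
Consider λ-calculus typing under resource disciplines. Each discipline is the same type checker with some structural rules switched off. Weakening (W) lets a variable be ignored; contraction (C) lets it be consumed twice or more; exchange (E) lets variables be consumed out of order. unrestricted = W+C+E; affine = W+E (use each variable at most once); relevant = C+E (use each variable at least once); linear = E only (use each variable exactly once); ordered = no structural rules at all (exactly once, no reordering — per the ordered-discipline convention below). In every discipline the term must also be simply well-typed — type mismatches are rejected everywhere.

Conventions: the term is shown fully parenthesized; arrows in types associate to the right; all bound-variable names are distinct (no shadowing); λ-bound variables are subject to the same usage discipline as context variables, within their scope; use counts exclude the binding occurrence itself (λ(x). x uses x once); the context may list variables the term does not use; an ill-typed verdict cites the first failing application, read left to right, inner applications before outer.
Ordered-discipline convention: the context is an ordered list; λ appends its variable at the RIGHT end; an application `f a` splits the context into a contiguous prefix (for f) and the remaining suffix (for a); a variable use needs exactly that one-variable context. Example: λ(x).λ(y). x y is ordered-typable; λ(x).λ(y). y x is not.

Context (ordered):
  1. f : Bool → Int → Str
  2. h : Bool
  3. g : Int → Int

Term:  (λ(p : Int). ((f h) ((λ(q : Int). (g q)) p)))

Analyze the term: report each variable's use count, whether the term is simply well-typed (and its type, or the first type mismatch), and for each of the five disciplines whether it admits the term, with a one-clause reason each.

counts: f: 1×, h: 1×, g: 1×, p (λ-bound): 1×, q (λ-bound): 1×
order of uses: f, h, g, q, p
typing: the term checks, with type Int → Str
ordered: ✓, f, h, g, p, q: once each, no exchange needed
linear: ✓, single use per variable (f, h, g, p, q)
affine: ✓, at most one use each (f, h, g, p, q)
relevant: ✓, every one of f, h, g, p, q appears
unrestricted: ✓, type-checks (Int → Str) and nothing is barred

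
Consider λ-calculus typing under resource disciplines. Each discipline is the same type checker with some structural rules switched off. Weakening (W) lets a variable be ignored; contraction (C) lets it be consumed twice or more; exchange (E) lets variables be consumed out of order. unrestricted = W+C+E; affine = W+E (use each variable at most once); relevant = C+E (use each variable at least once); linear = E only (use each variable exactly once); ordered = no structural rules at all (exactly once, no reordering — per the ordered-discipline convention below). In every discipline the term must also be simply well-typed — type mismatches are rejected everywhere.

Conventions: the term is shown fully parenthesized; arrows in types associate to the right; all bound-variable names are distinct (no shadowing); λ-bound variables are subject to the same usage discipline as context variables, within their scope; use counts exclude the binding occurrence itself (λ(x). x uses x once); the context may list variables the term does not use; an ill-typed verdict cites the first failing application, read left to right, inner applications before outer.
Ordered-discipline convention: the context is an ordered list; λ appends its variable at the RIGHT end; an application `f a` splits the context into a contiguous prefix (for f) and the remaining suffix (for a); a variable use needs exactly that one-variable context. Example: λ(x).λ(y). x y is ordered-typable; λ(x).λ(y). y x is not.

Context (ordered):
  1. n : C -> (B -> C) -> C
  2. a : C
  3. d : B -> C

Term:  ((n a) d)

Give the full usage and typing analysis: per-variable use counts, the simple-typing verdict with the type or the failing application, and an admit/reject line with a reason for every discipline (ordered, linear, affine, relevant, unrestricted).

use counts: n: 1×, a: 1×, d: 1×
order of uses: n, a, d
typing: ✓ — C
ordered: ✓ — single-use (n, a, d), ordered derivation ok
linear: ✓ — n, a, d: one use apiece
affine: ✓ — n, a, d: no repeats, contraction unneeded
relevant: ✓ — every one of n, a, d appears
unrestricted: ✓ — type-checks (C) and nothing is barred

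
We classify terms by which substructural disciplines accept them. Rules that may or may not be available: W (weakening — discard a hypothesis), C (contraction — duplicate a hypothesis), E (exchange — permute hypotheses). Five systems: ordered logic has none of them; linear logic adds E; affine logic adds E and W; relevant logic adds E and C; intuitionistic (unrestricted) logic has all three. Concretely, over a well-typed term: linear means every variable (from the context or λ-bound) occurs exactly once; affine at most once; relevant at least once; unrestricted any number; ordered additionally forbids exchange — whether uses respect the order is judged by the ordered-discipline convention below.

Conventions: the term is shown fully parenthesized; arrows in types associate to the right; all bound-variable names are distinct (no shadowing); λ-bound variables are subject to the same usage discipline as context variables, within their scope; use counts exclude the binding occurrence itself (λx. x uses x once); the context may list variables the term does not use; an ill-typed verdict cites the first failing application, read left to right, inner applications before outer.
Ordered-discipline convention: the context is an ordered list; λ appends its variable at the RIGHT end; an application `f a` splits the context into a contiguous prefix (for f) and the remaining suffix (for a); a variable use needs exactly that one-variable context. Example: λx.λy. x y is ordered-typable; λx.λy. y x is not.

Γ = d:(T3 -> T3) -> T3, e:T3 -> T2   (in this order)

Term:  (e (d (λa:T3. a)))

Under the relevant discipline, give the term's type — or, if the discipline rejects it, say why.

term : T2
counts: d: 1; e: 1; a [bound]: 1
uses in reading order: e, d, a
typing: well-typed — term : T2
all disciplines: ordered ✗; linear ✓; affine ✓; relevant ✓; unrestricted ✓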